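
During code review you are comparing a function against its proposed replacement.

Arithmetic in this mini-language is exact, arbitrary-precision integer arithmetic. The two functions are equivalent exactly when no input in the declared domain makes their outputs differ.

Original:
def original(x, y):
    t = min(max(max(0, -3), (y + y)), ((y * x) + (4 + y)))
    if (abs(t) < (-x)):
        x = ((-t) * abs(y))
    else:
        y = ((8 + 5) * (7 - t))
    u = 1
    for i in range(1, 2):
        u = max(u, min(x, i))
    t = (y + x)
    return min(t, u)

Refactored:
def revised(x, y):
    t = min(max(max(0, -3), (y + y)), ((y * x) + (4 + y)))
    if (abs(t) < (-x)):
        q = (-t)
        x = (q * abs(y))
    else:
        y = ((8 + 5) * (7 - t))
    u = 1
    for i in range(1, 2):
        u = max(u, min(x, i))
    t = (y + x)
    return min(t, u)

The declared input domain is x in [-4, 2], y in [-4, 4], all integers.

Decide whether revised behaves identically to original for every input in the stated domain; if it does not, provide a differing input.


Behavior is preserved: although statement counts differ; and local variable names differ, the outputs never diverge.
One worked example (x=0, y=1) — original: t becomes 2; next (abs(t) < (-x)) evaluates to false; next y becomes 65; next u becomes 1; next at i=1:; next u becomes 1; next t becomes 65; next final value 1; revised: t becomes 2; next (abs(t) < (-x)) evaluates to false; next y becomes 65; next u becomes 1; next at i=1:; next u becomes 1; next t becomes 65; next final value 1; agreement on 1.
Across all 63 domain points the two functions coincide.
verdict: equivalent


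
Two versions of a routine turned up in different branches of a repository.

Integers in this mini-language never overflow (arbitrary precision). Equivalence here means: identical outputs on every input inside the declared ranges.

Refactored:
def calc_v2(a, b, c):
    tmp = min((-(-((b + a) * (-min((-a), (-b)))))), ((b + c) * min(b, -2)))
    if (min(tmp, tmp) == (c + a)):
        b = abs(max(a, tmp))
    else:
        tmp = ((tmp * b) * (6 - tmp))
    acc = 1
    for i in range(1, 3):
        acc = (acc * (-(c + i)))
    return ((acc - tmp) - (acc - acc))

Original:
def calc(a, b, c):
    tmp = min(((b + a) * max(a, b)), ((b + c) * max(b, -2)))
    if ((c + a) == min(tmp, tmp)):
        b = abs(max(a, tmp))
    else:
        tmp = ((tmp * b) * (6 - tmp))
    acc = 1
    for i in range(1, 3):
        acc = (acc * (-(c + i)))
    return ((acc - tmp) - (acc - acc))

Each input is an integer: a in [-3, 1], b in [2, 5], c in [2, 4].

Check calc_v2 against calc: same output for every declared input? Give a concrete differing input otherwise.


Try a=-3, b=2, c=2.
calc: tmp becomes -2; next ((c + a) == min(tmp, tmp)) evaluates to false; next tmp becomes -32; next acc becomes 1; next at i=1:; next acc becomes -3; next at i=2:; next acc becomes 12; next final value 44
calc_v2: tmp becomes -8; next (min(tmp, tmp) == (c + a)) evaluates to false; next tmp becomes -224; next acc becomes 1; next at i=1:; next acc becomes -3; next at i=2:; next acc becomes 12; next final value 236
44 vs 236 — the two versions disagree here.
verdict: not equivalent; witness: a=-3, b=2, c=2


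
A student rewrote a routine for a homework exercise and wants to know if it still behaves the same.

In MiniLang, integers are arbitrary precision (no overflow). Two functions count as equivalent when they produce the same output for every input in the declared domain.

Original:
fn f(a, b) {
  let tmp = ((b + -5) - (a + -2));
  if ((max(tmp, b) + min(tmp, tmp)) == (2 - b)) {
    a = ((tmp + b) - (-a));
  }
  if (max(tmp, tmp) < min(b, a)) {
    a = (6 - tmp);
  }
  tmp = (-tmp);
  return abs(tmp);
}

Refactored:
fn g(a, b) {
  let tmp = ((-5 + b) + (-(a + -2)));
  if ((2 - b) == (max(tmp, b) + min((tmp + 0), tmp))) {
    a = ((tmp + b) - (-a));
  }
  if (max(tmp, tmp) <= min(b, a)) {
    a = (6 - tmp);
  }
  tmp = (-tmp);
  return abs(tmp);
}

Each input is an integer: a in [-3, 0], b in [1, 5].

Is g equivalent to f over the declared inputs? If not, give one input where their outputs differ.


Equivalent. The edit looks behavioral (`(max(tmp, tmp) < min(b, a))` became `(max(tmp, tmp) <= min(b, a))`), but over these ranges it never changes the outcome.
Every one of the 20 inputs gives matching results.
Tracing a=-2, b=1: f: tmp becomes 0; next ((max(tmp, b) + min(tmp, tmp)) == (2 - b)) evaluates to true; next a becomes -1; next (max(tmp, tmp) < min(b, a)) evaluates to false; next tmp becomes 0; next final value 0 | g: tmp becomes 0; next ((2 - b) == (max(tmp, b) + min((tmp + 0), tmp))) evaluates to true; next a becomes -1; next (max(tmp, tmp) <= min(b, a)) evaluates to false; next tmp becomes 0; next final value 0 — matching result 0.
verdict: equivalent


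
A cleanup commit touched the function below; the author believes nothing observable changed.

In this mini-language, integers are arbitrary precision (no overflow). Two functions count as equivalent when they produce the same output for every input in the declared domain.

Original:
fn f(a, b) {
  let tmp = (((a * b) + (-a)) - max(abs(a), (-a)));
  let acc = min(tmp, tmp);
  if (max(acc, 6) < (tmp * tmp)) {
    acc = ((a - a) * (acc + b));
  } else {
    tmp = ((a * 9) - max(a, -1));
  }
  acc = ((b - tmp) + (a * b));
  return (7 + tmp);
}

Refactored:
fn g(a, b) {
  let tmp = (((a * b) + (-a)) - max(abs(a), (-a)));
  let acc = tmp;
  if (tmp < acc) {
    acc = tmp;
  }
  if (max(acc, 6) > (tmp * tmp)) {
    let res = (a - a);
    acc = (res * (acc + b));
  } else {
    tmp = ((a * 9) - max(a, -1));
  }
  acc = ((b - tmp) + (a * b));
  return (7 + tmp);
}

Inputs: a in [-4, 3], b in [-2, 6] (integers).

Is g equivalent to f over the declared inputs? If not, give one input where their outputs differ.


Not equivalent: a=-4, b=-2 separates them (15 vs -28).
f: tmp = 8; acc = 8; (max(acc, 6) < (tmp * tmp)) -> true; acc = 0; acc = -2; return 15
g: tmp = 8; acc = 8; (tmp < acc) -> false; (max(acc, 6) > (tmp * tmp)) -> false; tmp = -35; acc = 41; return -28
verdict: not equivalent; witness: a=-4, b=-2


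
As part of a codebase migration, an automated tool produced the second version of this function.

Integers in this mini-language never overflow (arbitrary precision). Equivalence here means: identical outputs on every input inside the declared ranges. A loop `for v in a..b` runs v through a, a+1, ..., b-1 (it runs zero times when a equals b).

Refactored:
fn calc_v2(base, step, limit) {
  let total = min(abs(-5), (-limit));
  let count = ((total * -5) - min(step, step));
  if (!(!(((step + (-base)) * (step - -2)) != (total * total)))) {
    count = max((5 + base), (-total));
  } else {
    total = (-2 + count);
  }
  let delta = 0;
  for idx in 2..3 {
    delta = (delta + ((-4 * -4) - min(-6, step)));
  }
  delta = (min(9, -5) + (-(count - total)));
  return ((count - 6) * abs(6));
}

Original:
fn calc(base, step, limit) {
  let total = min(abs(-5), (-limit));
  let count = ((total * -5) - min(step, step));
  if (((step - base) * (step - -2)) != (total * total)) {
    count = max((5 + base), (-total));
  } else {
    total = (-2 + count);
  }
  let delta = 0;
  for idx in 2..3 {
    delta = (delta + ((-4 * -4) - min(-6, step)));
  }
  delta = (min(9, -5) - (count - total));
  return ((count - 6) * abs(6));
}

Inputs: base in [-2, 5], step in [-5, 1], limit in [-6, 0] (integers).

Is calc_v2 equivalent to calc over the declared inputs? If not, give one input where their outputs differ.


This is a faithful refactor — arithmetic usage differs; boolean connective usage differs, but the computed results match everywhere.
One worked example (base=3, step=-4, limit=-2) — calc: total := 2 | count := -6 | (((step - base) * (step - -2)) != (total * total)): true | count := 8 | delta := 0 | iter idx=2: | delta := 22 | delta := -11 | result 12; calc_v2: total := 2 | count := -6 | (!(!(((step + (-base)) * (step - -2)) != (total * total)))): true | count := 8 | delta := 0 | iter idx=2: | delta := 22 | delta := -11 | result 12; agreement on 12.
Sweeping the whole domain (392 inputs) finds no disagreement.
verdict: equivalent


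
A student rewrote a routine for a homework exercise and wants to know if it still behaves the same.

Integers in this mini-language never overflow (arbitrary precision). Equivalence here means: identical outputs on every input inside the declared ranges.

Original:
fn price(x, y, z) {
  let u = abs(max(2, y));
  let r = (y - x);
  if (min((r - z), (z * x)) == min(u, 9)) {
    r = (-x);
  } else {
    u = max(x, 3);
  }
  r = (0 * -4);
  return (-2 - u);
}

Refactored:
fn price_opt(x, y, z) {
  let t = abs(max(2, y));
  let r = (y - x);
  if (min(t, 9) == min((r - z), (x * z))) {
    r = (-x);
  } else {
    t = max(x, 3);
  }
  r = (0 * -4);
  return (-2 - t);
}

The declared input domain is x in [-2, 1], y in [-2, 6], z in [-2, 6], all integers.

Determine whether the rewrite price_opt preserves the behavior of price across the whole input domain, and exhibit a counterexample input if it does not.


Although local variable names differ, 324/324 inputs agree.
verdict: equivalent


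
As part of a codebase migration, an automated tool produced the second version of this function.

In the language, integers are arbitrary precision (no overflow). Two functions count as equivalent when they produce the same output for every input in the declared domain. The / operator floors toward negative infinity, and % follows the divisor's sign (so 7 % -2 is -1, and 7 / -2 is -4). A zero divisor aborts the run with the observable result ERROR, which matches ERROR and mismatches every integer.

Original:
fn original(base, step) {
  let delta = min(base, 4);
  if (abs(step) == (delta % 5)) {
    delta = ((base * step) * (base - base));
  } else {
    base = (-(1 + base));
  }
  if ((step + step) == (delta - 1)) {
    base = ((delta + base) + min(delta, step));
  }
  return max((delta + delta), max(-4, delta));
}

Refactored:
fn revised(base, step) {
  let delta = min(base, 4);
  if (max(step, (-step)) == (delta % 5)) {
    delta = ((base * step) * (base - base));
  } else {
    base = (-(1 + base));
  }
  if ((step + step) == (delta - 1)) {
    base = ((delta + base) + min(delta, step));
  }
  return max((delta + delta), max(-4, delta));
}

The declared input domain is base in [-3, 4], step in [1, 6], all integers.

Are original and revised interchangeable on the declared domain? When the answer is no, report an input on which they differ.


Behavior is preserved: although min/max/abs usage differs, the outputs never diverge.
As a probe, take base=-2, step=5: original runs delta = -2; (abs(step) == (delta % 5)) -> false; base = 1; ((step + step) == (delta - 1)) -> false; return -2; revised runs delta = -2; (max(step, (-step)) == (delta % 5)) -> false; base = 1; ((step + step) == (delta - 1)) -> false; return -2; both end at -2.
Sweeping the whole domain (48 inputs) finds no disagreement.
verdict: equivalent


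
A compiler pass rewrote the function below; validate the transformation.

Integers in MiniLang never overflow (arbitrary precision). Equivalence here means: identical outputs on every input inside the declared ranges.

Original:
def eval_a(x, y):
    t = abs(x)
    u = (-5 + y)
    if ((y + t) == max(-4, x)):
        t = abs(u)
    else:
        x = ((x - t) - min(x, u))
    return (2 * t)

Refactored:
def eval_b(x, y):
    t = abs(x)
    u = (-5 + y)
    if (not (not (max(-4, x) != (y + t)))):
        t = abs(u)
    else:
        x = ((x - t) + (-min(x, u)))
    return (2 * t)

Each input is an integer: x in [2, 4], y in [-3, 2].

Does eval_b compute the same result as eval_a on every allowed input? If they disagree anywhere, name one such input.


There is a counterexample at x=2, y=-3: 4 on one side, 16 on the other.
eval_a: t becomes 2; next u becomes -8; next ((y + t) == max(-4, x)) evaluates to false; next x becomes 8; next final value 4
eval_b: t becomes 2; next u becomes -8; next (not (not (max(-4, x) != (y + t)))) evaluates to true; next t becomes 8; next final value 16
verdict: not equivalent; witness: x=2, y=-3


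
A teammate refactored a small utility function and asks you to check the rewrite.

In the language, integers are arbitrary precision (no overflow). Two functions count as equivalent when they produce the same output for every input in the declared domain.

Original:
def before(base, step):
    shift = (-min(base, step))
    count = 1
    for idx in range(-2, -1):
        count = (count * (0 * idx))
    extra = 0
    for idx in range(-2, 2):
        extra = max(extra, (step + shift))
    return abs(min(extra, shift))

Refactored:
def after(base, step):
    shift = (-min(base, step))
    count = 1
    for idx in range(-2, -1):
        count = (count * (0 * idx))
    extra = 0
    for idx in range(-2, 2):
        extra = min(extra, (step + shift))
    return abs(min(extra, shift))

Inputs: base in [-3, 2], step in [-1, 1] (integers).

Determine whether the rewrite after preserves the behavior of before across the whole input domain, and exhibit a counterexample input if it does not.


Evaluate both at base=-3, step=-1.
before: shift becomes 3; next count becomes 1; next at idx=-2:; next count becomes 0; next extra becomes 0; next at idx=-2:; next extra becomes 2; next at idx=-1:; next extra becomes 2; next at idx=0:; next extra becomes 2; next at idx=1:; next extra becomes 2; next final value 2
after: shift becomes 3; next count becomes 1; next at idx=-2:; next count becomes 0; next extra becomes 0; next at idx=-2:; next extra becomes 0; next at idx=-1:; next extra becomes 0; next at idx=0:; next extra becomes 0; next at idx=1:; next extra becomes 0; next final value 0
2 and 0 differ, so these are not the same function on this domain.
verdict: not equivalent; witness: base=-3, step=-1


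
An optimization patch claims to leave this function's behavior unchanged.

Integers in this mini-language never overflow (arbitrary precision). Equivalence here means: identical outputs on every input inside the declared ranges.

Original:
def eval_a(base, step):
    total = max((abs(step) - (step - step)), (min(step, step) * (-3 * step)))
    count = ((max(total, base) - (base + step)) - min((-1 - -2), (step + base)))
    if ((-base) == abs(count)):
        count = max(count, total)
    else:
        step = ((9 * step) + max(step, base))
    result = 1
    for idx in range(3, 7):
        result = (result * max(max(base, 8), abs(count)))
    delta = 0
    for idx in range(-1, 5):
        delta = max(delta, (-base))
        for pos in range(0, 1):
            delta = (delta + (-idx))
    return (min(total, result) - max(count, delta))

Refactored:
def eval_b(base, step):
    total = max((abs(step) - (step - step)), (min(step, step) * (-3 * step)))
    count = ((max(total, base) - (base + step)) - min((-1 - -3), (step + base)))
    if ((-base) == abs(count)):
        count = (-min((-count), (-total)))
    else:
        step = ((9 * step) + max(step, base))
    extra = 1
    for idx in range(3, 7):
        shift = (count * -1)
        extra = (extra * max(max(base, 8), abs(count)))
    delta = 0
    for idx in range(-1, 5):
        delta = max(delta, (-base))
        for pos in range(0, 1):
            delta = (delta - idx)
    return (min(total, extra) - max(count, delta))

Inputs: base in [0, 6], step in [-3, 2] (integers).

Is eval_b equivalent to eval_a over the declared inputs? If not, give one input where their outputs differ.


Evaluate both at base=0, step=2.
eval_a: total = 2; count = -1; ((-base) == abs(count)) -> false; step = 20; result = 1; [idx=3]; result = 8; [idx=4]; result = 64; [idx=5]; result = 512; [idx=6]; result = 4096; delta = 0; [idx=-1]; delta = 0; [pos=0]; delta = 1; [idx=0]; delta = 1; [pos=0]; delta = 1; [idx=1]; delta = 1; [pos=0]; delta = 0; [idx=2]; delta = 0; [pos=0]; delta = -2; [idx=3]; delta = 0; [pos=0]; delta = -3; [idx=4]; delta = 0; [pos=0]; delta = -4; return 3
eval_b: total = 2; count = -2; ((-base) == abs(count)) -> false; step = 20; extra = 1; [idx=3]; shift = 2; extra = 8; [idx=4]; shift = 2; extra = 64; [idx=5]; shift = 2; extra = 512; [idx=6]; shift = 2; extra = 4096; delta = 0; [idx=-1]; delta = 0; [pos=0]; delta = 1; [idx=0]; delta = 1; [pos=0]; delta = 1; [idx=1]; delta = 1; [pos=0]; delta = 0; [idx=2]; delta = 0; [pos=0]; delta = -2; [idx=3]; delta = 0; [pos=0]; delta = -3; [idx=4]; delta = 0; [pos=0]; delta = -4; return 4
3 and 4 differ, so these are not the same function on this domain.
verdict: not equivalent; witness: base=0, step=2


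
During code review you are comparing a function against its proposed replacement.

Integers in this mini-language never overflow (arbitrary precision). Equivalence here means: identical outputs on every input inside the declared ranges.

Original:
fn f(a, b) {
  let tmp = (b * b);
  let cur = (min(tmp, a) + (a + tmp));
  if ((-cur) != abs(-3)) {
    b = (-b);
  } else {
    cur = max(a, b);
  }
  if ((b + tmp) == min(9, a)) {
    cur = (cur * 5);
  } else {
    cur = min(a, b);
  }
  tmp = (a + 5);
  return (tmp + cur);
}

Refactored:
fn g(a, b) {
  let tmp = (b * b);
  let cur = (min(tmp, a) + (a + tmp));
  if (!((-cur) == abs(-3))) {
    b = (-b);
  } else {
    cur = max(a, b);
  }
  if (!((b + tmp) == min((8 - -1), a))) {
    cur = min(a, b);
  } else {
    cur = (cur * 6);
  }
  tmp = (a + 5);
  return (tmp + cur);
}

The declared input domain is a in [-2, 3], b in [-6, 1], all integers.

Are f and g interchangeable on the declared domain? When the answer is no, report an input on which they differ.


There is a counterexample at a=0, b=1: 10 on one side, 11 on the other.
f: tmp := 1 | cur := 1 | ((-cur) != abs(-3)): true | b := -1 | ((b + tmp) == min(9, a)): true | cur := 5 | tmp := 5 | result 10
g: tmp := 1 | cur := 1 | (!((-cur) == abs(-3))): true | b := -1 | (!((b + tmp) == min((8 - -1), a))): false | cur := 6 | tmp := 5 | result 11
verdict: not equivalent; witness: a=0, b=1


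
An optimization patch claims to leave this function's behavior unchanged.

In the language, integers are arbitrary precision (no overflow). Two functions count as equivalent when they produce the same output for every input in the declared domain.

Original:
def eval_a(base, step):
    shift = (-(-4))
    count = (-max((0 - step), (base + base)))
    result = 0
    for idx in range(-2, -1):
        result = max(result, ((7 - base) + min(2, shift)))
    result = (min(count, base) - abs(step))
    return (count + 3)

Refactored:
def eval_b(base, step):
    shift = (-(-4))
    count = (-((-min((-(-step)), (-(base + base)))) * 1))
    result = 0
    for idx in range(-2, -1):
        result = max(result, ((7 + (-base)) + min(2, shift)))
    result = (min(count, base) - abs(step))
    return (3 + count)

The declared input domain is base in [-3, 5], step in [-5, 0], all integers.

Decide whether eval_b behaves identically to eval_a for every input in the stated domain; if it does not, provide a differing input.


Equivalent — the differences include arithmetic usage differs; constant usage differs; min/max/abs usage differs, yet no declared input distinguishes the two.
As a probe, take base=-3, step=-3: eval_a runs shift := 4 | count := -3 | result := 0 | iter idx=-2: | result := 12 | result := -6 | result 0; eval_b runs shift := 4 | count := -3 | result := 0 | iter idx=-2: | result := 12 | result := -6 | result 0; both end at 0.
Checked all 54 inputs in the declared domain: the outputs agree on every one.
verdict: equivalent


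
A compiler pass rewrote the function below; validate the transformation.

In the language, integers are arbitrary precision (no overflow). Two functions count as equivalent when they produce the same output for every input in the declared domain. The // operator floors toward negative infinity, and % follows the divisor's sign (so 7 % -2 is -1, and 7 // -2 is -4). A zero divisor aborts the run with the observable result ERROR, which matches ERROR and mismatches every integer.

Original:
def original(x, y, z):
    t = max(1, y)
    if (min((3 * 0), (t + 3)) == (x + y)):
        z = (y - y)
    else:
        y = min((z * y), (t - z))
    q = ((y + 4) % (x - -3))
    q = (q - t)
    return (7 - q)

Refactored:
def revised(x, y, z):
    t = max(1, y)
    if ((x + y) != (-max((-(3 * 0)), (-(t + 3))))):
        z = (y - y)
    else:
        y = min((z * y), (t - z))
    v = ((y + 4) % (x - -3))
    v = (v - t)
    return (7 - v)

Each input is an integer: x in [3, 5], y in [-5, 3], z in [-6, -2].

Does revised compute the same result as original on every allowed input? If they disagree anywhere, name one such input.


These are not equivalent — on x=3, y=-5, z=-5 the outputs split (4 vs 3).
original: t becomes 1; next (min((3 * 0), (t + 3)) == (x + y)) evaluates to false; next y becomes 6; next q becomes 4; next q becomes 3; next final value 4
revised: t becomes 1; next ((x + y) != (-max((-(3 * 0)), (-(t + 3))))) evaluates to true; next z becomes 0; next v becomes 5; next v becomes 4; next final value 3
verdict: not equivalent; witness: x=3, y=-5, z=-5


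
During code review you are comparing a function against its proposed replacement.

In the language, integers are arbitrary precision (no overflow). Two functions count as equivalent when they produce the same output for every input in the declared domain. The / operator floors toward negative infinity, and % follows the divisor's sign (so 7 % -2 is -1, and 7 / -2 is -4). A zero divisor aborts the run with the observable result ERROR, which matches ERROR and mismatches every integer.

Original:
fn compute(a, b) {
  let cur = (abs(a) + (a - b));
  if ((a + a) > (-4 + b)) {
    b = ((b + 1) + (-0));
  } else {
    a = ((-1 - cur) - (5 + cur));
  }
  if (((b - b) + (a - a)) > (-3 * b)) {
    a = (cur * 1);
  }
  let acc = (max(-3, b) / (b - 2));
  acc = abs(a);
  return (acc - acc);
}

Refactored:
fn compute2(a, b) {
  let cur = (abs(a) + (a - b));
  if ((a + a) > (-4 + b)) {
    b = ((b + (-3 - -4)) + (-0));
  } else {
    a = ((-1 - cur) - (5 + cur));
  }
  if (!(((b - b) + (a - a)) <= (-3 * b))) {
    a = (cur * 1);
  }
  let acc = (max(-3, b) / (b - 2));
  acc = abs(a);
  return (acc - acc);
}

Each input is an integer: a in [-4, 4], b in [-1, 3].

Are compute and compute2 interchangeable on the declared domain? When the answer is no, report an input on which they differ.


Differences: boolean connective usage differs, plus comparison usage differs, plus constant usage differs, plus arithmetic usage differs — yet all 45 inputs agree.
verdict: equivalent


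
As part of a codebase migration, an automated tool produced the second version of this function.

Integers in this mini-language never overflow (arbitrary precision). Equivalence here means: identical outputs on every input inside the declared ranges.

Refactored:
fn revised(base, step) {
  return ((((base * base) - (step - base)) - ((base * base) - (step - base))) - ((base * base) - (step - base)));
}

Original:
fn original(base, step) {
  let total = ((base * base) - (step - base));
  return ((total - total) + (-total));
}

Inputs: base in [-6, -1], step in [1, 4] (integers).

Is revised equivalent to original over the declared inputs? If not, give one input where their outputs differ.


Reading the diff, among the changes: arithmetic usage differs; also statement counts differ; also local variable names differ.
As a probe, take base=-5, step=3: original runs total := 17 | result -17; revised runs result -17; both end at -17.
Sweeping the whole domain (24 inputs) finds no disagreement.
verdict: equivalent


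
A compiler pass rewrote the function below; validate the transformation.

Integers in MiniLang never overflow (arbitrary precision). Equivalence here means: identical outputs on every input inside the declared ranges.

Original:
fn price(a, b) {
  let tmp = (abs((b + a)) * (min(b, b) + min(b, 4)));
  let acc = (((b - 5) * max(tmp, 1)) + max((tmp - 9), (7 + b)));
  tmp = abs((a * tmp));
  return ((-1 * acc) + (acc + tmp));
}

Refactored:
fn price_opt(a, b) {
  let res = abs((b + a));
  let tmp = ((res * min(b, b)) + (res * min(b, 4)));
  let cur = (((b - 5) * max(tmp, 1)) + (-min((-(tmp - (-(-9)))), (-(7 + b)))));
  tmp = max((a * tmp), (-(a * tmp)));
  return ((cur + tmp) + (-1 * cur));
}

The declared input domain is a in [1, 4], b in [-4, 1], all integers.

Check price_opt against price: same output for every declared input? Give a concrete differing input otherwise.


Equivalent — the differences include statement counts differ, plus min/max/abs usage differs, plus arithmetic usage differs, plus local variable names differ, yet no declared input distinguishes the two.
As a probe, take a=2, b=1: price runs tmp := 6 | acc := -16 | tmp := 12 | result 12; price_opt runs res := 3 | tmp := 6 | cur := -16 | tmp := 12 | result 12; both end at 12.
An exhaustive pass over the 24 declared inputs shows identical outputs.
verdict: equivalent


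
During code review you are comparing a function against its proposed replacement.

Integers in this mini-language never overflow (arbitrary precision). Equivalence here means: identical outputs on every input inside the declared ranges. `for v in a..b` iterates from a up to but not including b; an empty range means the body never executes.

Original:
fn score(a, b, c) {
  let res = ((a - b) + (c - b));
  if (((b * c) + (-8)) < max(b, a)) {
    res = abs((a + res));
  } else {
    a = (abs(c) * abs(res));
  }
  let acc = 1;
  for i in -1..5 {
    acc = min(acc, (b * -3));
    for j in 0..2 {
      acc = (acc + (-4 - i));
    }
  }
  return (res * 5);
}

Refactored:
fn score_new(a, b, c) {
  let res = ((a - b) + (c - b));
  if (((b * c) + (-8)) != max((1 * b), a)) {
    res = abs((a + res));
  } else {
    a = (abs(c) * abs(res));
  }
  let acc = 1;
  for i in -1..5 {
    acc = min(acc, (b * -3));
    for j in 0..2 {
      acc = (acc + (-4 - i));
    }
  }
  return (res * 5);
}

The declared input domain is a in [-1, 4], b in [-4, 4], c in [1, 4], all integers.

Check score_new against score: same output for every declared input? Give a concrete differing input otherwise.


Run the pair on a=-1, b=3, c=4.
score: res becomes -3; next (((b * c) + (-8)) < max(b, a)) evaluates to false; next a becomes 12; next acc becomes 1; next at i=-1:; next acc becomes -9; next at j=0:; next acc becomes -12; next at j=1:; next acc becomes -15; next at i=0:; next acc becomes -15; next at j=0:; next acc becomes -19; next at j=1:; next acc becomes -23; next at i=1:; next acc becomes -23; next at j=0:; next acc becomes -28; next at j=1:; next acc becomes -33; next at i=2:; next acc becomes -33; next at j=0:; next acc becomes -39; next at j=1:; next acc becomes -45; next at i=3:; next acc becomes -45; next at j=0:; next acc becomes -52; next at j=1:; next acc becomes -59; next at i=4:; next acc becomes -59; next at j=0:; next acc becomes -67; next at j=1:; next acc becomes -75; next final value -15
score_new: res becomes -3; next (((b * c) + (-8)) != max((1 * b), a)) evaluates to true; next res becomes 4; next acc becomes 1; next at i=-1:; next acc becomes -9; next at j=0:; next acc becomes -12; next at j=1:; next acc becomes -15; next at i=0:; next acc becomes -15; next at j=0:; next acc becomes -19; next at j=1:; next acc becomes -23; next at i=1:; next acc becomes -23; next at j=0:; next acc becomes -28; next at j=1:; next acc becomes -33; next at i=2:; next acc becomes -33; next at j=0:; next acc becomes -39; next at j=1:; next acc becomes -45; next at i=3:; next acc becomes -45; next at j=0:; next acc becomes -52; next at j=1:; next acc becomes -59; next at i=4:; next acc becomes -59; next at j=0:; next acc becomes -67; next at j=1:; next acc becomes -75; next final value 20
-15 and 20 differ, so these are not the same function on this domain.
verdict: not equivalent; witness: a=-1, b=3, c=4


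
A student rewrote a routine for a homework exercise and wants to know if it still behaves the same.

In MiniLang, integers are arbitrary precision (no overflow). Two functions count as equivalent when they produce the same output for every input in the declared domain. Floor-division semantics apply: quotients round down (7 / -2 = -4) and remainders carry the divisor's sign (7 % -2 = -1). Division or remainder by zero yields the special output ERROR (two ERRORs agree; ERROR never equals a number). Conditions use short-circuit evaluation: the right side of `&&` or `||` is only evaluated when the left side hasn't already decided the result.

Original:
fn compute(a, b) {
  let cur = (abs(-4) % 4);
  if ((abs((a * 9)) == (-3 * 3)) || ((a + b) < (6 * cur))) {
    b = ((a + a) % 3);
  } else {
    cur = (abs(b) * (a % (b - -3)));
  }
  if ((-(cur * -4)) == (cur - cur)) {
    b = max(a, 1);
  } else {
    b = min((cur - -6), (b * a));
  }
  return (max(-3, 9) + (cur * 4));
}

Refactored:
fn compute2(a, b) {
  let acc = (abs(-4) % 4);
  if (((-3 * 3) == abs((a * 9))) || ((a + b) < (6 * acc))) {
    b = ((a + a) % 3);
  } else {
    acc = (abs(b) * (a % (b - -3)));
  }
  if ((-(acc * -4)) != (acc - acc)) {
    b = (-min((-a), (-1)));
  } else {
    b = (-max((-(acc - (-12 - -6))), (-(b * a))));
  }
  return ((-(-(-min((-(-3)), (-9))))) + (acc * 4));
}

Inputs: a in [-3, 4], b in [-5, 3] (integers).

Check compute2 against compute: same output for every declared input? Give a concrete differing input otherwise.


Equivalent. There is a behavioral-looking edit here, yet the outcome never shifts on this domain.
Every one of the 72 inputs gives matching results.
One worked example (a=-1, b=-1) — compute: cur := 0 | ((abs((a * 9)) == (-3 * 3)) || ((a + b) < (6 * cur))): true | b := 1 | ((-(cur * -4)) == (cur - cur)): true | b := 1 | result 9; compute2: acc := 0 | (((-3 * 3) == abs((a * 9))) || ((a + b) < (6 * acc))): true | b := 1 | ((-(acc * -4)) != (acc - acc)): false | b := -1 | result 9; agreement on 9.
verdict: equivalent


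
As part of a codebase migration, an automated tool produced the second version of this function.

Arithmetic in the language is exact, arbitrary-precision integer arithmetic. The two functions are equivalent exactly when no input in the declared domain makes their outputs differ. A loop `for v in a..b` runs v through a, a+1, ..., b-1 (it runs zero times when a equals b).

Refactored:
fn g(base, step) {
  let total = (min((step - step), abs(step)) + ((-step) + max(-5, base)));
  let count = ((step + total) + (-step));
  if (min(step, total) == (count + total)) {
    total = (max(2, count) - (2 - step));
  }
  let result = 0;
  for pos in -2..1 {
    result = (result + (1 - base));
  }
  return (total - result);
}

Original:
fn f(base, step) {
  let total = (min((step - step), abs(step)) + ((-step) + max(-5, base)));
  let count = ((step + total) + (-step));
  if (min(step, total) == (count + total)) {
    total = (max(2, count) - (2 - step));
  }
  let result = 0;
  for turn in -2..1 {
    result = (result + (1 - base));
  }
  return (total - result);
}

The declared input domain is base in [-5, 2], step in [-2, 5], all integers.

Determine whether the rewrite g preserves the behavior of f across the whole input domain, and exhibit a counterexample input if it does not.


Comparing the listings, the differences include: local variable names differ.
Spot check at base=1, step=2 — f: total becomes -1; next count becomes -1; next (min(step, total) == (count + total)) evaluates to false; next result becomes 0; next at turn=-2:; next result becomes 0; next at turn=-1:; next result becomes 0; next at turn=0:; next result becomes 0; next final value -1. g: total becomes -1; next count becomes -1; next (min(step, total) == (count + total)) evaluates to false; next result becomes 0; next at pos=-2:; next result becomes 0; next at pos=-1:; next result becomes 0; next at pos=0:; next result becomes 0; next final value -1. Both give -1.
An exhaustive pass over the 64 declared inputs shows identical outputs.
verdict: equivalent


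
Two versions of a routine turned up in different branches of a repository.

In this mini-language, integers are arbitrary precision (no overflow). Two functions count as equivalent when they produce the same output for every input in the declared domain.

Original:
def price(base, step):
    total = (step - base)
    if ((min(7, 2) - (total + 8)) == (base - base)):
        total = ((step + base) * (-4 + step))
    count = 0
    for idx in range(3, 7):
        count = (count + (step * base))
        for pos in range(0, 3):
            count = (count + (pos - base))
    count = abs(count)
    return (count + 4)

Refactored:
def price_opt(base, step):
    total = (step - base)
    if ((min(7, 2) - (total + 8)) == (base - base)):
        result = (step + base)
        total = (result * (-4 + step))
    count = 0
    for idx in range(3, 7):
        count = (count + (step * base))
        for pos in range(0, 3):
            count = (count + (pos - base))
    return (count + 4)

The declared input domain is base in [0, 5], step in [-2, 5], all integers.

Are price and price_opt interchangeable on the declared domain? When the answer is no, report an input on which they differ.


Input base=1, step=-2: 12 from price versus -4 from price_opt.
verdict: not equivalent; witness: base=1, step=-2


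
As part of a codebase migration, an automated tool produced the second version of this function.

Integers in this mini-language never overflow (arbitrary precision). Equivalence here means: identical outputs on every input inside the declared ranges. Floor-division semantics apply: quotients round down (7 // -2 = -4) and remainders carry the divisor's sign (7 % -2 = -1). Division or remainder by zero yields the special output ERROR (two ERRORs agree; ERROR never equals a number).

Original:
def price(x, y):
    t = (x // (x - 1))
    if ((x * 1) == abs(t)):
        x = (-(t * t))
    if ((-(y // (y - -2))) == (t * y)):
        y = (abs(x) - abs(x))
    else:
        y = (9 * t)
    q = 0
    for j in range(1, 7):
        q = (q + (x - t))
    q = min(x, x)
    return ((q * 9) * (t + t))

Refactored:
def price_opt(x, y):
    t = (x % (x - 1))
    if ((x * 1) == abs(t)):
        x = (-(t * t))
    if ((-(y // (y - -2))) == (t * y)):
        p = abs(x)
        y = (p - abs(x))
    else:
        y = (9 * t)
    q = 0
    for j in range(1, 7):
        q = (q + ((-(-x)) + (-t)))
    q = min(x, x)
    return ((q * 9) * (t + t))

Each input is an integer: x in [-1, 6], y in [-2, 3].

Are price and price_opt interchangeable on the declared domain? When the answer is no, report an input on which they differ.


Input x=-1, y=-1: 0 from price versus 18 from price_opt.
verdict: not equivalent; witness: x=-1, y=-1


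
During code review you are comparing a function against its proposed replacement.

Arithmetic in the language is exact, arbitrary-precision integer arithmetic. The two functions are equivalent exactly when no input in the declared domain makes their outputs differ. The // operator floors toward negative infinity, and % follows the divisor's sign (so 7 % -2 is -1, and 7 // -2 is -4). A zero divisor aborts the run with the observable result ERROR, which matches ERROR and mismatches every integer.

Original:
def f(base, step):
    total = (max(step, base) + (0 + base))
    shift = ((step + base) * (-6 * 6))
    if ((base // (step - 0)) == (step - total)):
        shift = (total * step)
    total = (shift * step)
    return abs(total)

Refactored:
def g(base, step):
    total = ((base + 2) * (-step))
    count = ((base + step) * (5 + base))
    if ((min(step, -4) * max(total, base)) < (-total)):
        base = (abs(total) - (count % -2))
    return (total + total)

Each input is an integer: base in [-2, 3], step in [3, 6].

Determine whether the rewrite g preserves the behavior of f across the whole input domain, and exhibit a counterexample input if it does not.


There is a counterexample at base=-2, step=3: 108 on one side, 0 on the other.
f: total becomes 1; next shift becomes -36; next ((base // (step - 0)) == (step - total)) evaluates to false; next total becomes -108; next final value 108
g: total becomes 0; next count becomes 3; next ((min(step, -4) * max(total, base)) < (-total)) evaluates to false; next final value 0
verdict: not equivalent; witness: base=-2, step=3


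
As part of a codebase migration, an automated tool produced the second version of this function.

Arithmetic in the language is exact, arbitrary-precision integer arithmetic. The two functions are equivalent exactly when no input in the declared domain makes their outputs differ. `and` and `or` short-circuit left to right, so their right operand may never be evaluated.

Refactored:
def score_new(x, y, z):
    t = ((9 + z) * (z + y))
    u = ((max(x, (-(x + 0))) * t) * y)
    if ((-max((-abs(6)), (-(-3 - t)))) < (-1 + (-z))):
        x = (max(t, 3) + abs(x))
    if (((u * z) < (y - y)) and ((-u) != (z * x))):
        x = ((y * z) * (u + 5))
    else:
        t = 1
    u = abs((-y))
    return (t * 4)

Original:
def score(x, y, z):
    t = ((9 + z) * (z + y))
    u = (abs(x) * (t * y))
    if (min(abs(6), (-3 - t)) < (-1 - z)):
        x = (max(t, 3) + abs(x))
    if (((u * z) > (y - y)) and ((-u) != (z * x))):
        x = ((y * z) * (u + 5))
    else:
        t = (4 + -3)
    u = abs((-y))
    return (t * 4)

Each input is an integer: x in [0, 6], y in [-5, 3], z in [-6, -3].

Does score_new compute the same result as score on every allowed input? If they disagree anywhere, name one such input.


Input x=1, y=-5, z=-6: 4 from score versus -132 from score_new.
verdict: not equivalent; witness: x=1, y=-5, z=-6


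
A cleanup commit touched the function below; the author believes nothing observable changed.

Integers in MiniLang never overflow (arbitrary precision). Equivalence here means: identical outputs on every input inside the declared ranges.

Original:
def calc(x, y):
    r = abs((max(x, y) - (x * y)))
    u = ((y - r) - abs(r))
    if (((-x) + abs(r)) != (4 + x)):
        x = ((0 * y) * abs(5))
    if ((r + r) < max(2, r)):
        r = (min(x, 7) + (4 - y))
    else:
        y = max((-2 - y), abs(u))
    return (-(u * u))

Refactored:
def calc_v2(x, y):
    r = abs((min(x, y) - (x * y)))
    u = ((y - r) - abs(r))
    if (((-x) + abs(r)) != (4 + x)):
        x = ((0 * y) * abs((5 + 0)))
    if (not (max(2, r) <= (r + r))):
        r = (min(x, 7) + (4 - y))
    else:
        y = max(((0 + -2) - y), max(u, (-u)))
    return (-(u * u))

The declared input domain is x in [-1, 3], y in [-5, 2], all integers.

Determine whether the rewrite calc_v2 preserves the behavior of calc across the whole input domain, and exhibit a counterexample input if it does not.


These are not equivalent — on x=-1, y=-5 the outputs split (-289 vs -625).
calc: r=6, then u=-17, then (((-x) + abs(r)) != (4 + x)) is true, then x=0, then ((r + r) < max(2, r)) is false, then y=17, then returns -289
calc_v2: r=10, then u=-25, then (((-x) + abs(r)) != (4 + x)) is true, then x=0, then (not (max(2, r) <= (r + r))) is false, then y=25, then returns -625
verdict: not equivalent; witness: x=-1, y=-5


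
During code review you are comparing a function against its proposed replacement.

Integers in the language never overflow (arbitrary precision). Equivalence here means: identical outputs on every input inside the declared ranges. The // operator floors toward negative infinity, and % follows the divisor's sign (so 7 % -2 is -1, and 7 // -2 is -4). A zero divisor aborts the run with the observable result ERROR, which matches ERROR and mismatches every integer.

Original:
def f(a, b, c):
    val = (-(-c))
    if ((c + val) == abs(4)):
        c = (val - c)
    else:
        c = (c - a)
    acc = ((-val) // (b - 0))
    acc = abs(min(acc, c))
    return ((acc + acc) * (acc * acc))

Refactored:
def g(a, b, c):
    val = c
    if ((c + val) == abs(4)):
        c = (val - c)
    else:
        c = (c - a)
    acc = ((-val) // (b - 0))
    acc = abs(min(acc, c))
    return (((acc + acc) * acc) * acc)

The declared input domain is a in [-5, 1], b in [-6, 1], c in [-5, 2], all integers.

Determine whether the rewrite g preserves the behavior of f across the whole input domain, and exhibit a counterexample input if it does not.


Side by side, the visible changes include: same computation, different form.
As a probe, take a=1, b=-4, c=2: f runs val=2, then ((c + val) == abs(4)) is true, then c=0, then acc=0, then acc=0, then returns 0; g runs val=2, then ((c + val) == abs(4)) is true, then c=0, then acc=0, then acc=0, then returns 0; both end at 0.
Across all 448 domain points the two functions coincide.
verdict: equivalent
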